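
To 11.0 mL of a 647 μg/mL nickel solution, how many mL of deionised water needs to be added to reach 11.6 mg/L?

603 mL

11.6 mg/L = 11.6 μg/mL.
V₂ = C₁V₁/C₂ = 647 × 11.0 / 11.6 = 614 mL.
Diluent to add = V₂ − V₁ = 614 − 11.0 = 603 mL.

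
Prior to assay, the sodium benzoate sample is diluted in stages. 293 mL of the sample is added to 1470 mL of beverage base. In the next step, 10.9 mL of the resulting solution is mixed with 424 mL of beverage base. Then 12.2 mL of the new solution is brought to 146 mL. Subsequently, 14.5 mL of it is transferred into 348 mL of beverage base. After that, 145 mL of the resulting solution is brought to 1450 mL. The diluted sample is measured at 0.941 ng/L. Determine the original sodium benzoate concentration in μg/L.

Overall dilution factor = 6.017 × 39.90 × 11.97 × 25 × 10 = 7.18 × 10⁵.
Original = 0.941 ng/L × 7.18 × 10⁵ = 6.76 × 10⁵ ng/L = 676 μg/L.

676 μg/L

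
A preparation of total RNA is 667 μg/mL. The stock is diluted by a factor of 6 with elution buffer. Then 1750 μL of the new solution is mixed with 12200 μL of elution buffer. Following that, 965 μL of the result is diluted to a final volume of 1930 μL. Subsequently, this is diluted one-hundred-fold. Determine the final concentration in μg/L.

Overall dilution factor = 6 × 7.971 × 2 × 100 = 9566.
667 μg/mL / 9566 = 0.0697 μg/mL = 69.7 μg/L.

69.7 μg/L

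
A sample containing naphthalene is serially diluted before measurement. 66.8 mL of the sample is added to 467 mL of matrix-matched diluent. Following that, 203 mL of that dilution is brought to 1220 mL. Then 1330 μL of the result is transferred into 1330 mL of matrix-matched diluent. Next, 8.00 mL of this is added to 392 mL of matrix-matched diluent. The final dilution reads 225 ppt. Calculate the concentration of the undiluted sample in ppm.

541 ppm

Overall dilution factor = 7.991 × 6.010 × 1001 × 50 = 2.40 × 10⁶.
Original = 225 ppt × 2.40 × 10⁶ = 5.41 × 10⁸ ppt = 541 ppm.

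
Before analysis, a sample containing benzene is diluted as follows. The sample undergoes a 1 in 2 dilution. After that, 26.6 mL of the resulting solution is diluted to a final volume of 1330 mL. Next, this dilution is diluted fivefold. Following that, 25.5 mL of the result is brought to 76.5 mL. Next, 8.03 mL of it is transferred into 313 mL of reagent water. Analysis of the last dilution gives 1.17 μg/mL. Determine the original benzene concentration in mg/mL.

Overall dilution factor = 2 × 50 × 5 × 3 × 39.98 = 6.00 × 10⁴.
Original = 1.17 μg/mL × 6.00 × 10⁴ = 7.02 × 10⁴ μg/mL = 70.2 mg/mL.

70.2 mg/mL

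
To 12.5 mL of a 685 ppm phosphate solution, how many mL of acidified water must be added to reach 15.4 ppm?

V₂ = C₁V₁/C₂ = 685 × 12.5 / 15.4 = 556 mL.
Diluent to add = V₂ − V₁ = 556 − 12.5 = 544 mL.

544 mL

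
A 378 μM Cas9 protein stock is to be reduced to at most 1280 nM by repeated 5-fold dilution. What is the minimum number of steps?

4

Need 5ⁿ ≥ 295, so n ≥ log(295)/log(5) = 3.53.
Minimum whole steps: n = 4.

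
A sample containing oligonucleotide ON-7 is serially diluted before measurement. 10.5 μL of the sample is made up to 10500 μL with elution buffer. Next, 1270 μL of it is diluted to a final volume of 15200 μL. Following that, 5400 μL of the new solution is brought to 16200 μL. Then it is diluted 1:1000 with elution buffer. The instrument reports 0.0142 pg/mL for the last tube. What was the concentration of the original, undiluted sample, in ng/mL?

Overall dilution factor = 1000 × 11.97 × 3 × 1000 = 3.59 × 10⁷.
Original = 0.0142 pg/mL × 3.59 × 10⁷ = 5.10 × 10⁵ pg/mL = 510 ng/mL.

510 ng/mL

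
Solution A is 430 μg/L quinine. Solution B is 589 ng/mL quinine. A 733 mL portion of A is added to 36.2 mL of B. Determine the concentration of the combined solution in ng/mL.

C_B = 589 ng/mL = 589 μg/L.
C_mix = (C_A·V_A + C_B·V_B)/(V_A + V_B) = (430×733 + 589×36.2) / 769.2 = 437 μg/L = 437 ng/mL.

437 ng/mL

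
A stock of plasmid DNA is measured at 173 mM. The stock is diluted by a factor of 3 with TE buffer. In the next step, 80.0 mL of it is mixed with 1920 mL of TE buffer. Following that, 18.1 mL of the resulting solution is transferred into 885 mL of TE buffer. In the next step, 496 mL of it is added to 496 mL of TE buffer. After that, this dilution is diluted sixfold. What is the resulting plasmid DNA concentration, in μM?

3.85 μM

Overall dilution factor = 3 × 25 × 49.90 × 2 × 6 = 4.49 × 10⁴.
173 mM / 4.49 × 10⁴ = 3.85 × 10⁻³ mM = 3.85 μM.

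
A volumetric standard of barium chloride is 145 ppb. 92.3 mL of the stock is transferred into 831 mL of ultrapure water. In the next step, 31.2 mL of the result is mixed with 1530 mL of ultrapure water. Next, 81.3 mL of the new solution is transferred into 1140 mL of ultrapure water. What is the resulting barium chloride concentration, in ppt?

19.3 ppt

Overall dilution factor = 10.00 × 50.04 × 15.02 = 7519.
145 ppb / 7519 = 0.0193 ppb = 19.3 ppt.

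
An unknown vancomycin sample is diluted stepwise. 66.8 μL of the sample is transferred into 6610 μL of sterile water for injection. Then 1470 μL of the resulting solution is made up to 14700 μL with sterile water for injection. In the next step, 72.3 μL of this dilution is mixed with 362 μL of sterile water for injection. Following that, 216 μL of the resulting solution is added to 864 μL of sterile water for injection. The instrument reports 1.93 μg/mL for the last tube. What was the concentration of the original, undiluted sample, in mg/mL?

57.9 mg/mL

Overall dilution factor = 99.95 × 10 × 6.007 × 5 = 3.00 × 10⁴.
Original = 1.93 μg/mL × 3.00 × 10⁴ = 5.79 × 10⁴ μg/mL = 57.9 mg/mL.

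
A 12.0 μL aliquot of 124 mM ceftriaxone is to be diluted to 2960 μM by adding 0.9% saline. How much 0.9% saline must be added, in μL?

491 μL

2960 μM = 2.96 mM.
V₂ = C₁V₁/C₂ = 124 × 12.0 / 2.96 = 503 μL.
Diluent to add = V₂ − V₁ = 503 − 12.0 = 491 μL.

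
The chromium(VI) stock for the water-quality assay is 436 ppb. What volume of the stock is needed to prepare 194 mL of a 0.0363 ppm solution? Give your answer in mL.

0.0363 ppm = 36.3 ppb.
V₁ = C₂V₂/C₁ = 36.3 × 194 / 436 = 16.2 mL.

16.2 mL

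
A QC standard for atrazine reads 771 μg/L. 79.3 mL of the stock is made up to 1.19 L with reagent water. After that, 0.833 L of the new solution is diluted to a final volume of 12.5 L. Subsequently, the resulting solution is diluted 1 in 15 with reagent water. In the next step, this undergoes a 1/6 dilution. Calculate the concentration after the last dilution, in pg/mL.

38.0 pg/mL

Overall dilution factor = 15.01 × 15.01 × 15 × 6 = 2.03 × 10⁴.
771 μg/L / 2.03 × 10⁴ = 0.0380 μg/L = 38.0 pg/mL.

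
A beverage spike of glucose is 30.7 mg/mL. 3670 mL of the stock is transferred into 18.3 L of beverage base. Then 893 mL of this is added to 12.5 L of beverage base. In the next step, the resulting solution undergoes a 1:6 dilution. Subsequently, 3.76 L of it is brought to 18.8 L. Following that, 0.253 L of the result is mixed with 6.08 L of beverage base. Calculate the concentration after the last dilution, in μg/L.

455 μg/L

Overall dilution factor = 5.986 × 15.00 × 6 × 5 × 25.03 = 6.74 × 10⁴.
30.7 mg/mL / 6.74 × 10⁴ = 4.55 × 10⁻⁴ mg/mL = 455 μg/L.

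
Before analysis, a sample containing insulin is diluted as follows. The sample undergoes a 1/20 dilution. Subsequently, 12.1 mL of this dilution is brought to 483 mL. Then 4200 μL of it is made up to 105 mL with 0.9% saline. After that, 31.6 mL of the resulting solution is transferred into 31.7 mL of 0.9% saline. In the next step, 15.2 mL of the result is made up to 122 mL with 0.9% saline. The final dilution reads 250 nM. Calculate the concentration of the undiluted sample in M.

0.0802 M

Overall dilution factor = 20 × 39.92 × 25 × 2.003 × 8.026 = 3.21 × 10⁵.
Original = 250 nM × 3.21 × 10⁵ = 8.02 × 10⁷ nM = 0.0802 M.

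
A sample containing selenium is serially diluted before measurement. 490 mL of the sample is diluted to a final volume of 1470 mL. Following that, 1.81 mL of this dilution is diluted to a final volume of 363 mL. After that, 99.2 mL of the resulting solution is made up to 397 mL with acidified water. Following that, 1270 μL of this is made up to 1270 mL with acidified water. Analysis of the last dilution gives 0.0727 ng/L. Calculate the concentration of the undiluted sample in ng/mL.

175 ng/mL

Overall dilution factor = 3 × 200.6 × 4.002 × 1000 = 2.41 × 10⁶.
Original = 0.0727 ng/L × 2.41 × 10⁶ = 1.75 × 10⁵ ng/L = 175 ng/mL.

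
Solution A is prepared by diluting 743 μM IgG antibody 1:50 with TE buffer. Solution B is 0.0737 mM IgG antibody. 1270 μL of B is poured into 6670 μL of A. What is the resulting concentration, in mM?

C_A = 743 μM / 50 = 14.9 μM.
C_B = 0.0737 mM = 73.7 μM.
C_mix = (C_A·V_A + C_B·V_B)/(V_A + V_B) = (14.9×6670 + 73.7×1270) / 7940 = 24.3 μM = 0.0243 mM.

0.0243 mM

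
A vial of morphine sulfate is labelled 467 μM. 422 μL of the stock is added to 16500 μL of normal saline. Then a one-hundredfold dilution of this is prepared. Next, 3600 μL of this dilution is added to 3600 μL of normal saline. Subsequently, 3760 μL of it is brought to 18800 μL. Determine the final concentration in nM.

Overall dilution factor = 40.10 × 100 × 2 × 5 = 4.01 × 10⁴.
467 μM / 4.01 × 10⁴ = 0.0116 μM = 11.6 nM.

11.6 nM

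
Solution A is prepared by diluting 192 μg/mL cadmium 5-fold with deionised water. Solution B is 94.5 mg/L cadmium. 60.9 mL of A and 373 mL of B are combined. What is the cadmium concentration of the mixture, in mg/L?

86.6 mg/L

C_A = 192 μg/mL / 5 = 38.4 μg/mL.
C_B = 94.5 mg/L = 94.5 μg/mL.
C_mix = (C_A·V_A + C_B·V_B)/(V_A + V_B) = (38.4×60.9 + 94.5×373) / 433.9 = 86.6 μg/mL = 86.6 mg/L.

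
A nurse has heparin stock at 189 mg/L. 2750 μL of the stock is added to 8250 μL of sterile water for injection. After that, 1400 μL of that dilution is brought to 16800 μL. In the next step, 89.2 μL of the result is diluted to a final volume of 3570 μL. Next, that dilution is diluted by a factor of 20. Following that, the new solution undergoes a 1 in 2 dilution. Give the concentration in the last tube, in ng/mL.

2.46 ng/mL

Overall dilution factor = 4 × 12 × 40.02 × 20 × 2 = 7.68 × 10⁴.
189 mg/L / 7.68 × 10⁴ = 2.46 × 10⁻³ mg/L = 2.46 ng/mL.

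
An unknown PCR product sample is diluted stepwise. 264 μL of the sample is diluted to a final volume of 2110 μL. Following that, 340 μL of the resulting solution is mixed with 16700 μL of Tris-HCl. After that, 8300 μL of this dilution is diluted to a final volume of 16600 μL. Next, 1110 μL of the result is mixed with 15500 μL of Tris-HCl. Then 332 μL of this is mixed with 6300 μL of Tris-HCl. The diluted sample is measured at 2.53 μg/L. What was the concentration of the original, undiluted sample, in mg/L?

Overall dilution factor = 7.992 × 50.12 × 2 × 14.96 × 19.98 = 2.39 × 10⁵.
Original = 2.53 μg/L × 2.39 × 10⁵ = 6.06 × 10⁵ μg/L = 606 mg/L.

606 mg/L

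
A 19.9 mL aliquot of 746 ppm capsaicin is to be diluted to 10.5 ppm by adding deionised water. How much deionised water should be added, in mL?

V₂ = C₁V₁/C₂ = 746 × 19.9 / 10.5 = 1414 mL.
Diluent to add = V₂ − V₁ = 1414 − 19.9 = 1390 mL.

1390 mL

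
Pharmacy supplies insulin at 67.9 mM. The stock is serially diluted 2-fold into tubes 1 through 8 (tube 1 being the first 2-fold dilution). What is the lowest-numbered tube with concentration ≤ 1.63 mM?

tube 6

Tube n has concentration 67.9 mM / 2ⁿ.
Need 2ⁿ ≥ 67.9 mM / 1.63 mM = 41.7, so n ≥ 5.38.
First such tube: n = 6.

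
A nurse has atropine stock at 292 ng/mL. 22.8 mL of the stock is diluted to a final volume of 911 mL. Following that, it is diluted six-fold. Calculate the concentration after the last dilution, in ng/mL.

1.22 ng/mL

Overall dilution factor = 39.96 × 6 = 240.
292 ng/mL / 240 = 1.22 ng/mL.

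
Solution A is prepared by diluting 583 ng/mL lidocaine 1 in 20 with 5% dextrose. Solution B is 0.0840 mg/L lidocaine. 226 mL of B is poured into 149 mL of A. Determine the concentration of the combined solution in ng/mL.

C_A = 583 ng/mL / 20 = 29.1 ng/mL.
C_B = 0.0840 mg/L = 84.0 ng/mL.
C_mix = (C_A·V_A + C_B·V_B)/(V_A + V_B) = (29.1×149 + 84.0×226) / 375.0 = 62.2 ng/mL.

62.2 ng/mL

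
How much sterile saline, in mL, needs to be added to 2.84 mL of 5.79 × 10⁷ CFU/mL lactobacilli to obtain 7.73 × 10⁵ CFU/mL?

210 mL

V₂ = C₁V₁/C₂ = 5.79 × 10⁷ × 2.84 / 7.73 × 10⁵ = 213 mL.
Diluent to add = V₂ − V₁ = 213 − 2.84 = 210 mL.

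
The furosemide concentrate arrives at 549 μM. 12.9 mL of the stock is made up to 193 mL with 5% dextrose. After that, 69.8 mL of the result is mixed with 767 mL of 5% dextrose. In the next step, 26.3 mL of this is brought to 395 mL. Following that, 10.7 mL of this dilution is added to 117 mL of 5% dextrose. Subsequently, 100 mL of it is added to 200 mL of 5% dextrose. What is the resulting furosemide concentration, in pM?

Overall dilution factor = 14.96 × 11.99 × 15.02 × 11.93 × 3 = 9.65 × 10⁴.
549 μM / 9.65 × 10⁴ = 5.69 × 10⁻³ μM = 5690 pM.

5690 pM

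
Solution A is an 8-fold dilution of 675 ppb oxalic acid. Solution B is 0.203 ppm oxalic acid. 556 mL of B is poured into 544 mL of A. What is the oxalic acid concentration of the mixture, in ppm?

0.144 ppm

C_A = 675 ppb / 8 = 84.4 ppb.
C_B = 0.203 ppm = 203 ppb.
C_mix = (C_A·V_A + C_B·V_B)/(V_A + V_B) = (84.4×544 + 203×556) / 1100 = 144 ppb = 0.144 ppm.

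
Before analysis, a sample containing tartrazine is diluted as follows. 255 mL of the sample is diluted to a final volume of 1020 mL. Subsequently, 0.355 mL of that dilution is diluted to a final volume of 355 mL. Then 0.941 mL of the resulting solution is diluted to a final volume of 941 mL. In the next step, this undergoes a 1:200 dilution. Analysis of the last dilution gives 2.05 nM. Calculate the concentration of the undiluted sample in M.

1.64 M

Overall dilution factor = 4 × 1000 × 1000 × 200 = 8.00 × 10⁸.
Original = 2.05 nM × 8.00 × 10⁸ = 1.64 × 10⁹ nM = 1.64 M.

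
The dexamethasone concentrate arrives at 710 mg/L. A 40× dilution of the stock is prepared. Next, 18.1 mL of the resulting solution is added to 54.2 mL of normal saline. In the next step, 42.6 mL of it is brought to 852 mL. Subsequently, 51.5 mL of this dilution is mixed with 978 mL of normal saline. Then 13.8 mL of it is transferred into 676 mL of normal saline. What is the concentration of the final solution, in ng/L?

Overall dilution factor = 40 × 3.994 × 20 × 19.99 × 49.99 = 3.19 × 10⁶.
710 mg/L / 3.19 × 10⁶ = 2.22 × 10⁻⁴ mg/L = 222 ng/L.

222 ng/L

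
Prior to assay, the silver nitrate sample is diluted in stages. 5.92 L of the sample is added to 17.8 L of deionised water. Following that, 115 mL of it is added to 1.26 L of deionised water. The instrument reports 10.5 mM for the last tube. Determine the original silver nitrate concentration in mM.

Overall dilution factor = 4.007 × 11.96 = 47.9.
Original = 10.5 mM × 47.9 = 503 mM.

503 mM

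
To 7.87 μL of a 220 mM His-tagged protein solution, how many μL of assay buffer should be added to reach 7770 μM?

215 μL

7770 μM = 7.77 mM.
V₂ = C₁V₁/C₂ = 220 × 7.87 / 7.77 = 223 μL.
Diluent to add = V₂ − V₁ = 223 − 7.87 = 215 μL.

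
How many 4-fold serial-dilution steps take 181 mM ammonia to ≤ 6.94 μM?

Need 4ⁿ ≥ 2.61 × 10⁴, so n ≥ log(2.61 × 10⁴)/log(4) = 7.34.
Minimum whole steps: n = 8.

8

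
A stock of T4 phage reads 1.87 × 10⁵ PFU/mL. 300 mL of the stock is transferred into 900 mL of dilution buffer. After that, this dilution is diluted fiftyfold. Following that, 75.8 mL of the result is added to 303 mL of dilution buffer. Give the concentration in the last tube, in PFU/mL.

Overall dilution factor = 4 × 50 × 4.997 = 999.
1.87 × 10⁵ PFU/mL / 999 = 187 PFU/mL.

187 PFU/mL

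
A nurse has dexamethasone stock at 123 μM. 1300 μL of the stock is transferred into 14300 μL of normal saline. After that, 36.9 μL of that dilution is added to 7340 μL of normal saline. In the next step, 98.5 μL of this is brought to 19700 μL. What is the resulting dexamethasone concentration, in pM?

Overall dilution factor = 12 × 199.9 × 200 = 4.80 × 10⁵.
123 μM / 4.80 × 10⁵ = 2.56 × 10⁻⁴ μM = 256 pM.

256 pM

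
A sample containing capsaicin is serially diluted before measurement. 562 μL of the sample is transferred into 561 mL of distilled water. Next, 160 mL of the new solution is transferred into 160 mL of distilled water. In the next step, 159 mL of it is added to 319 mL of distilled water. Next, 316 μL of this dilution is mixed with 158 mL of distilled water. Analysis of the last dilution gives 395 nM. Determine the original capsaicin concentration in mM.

Overall dilution factor = 999.2 × 2 × 3.006 × 501 = 3.01 × 10⁶.
Original = 395 nM × 3.01 × 10⁶ = 1.19 × 10⁹ nM = 1190 mM.

1190 mM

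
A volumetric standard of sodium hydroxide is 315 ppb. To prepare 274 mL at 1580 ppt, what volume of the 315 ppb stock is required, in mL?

1.37 mL

1580 ppt = 1.58 ppb.
V₁ = C₂V₂/C₁ = 1.58 × 274 / 315 = 1.37 mL.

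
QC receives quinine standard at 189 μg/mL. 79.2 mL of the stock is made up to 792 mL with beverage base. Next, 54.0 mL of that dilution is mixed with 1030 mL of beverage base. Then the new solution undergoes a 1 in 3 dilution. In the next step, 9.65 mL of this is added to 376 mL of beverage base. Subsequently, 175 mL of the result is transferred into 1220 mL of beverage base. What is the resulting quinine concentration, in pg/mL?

Overall dilution factor = 10 × 20.07 × 3 × 39.96 × 7.971 = 1.92 × 10⁵.
189 μg/mL / 1.92 × 10⁵ = 9.85 × 10⁻⁴ μg/mL = 985 pg/mL.

985 pg/mL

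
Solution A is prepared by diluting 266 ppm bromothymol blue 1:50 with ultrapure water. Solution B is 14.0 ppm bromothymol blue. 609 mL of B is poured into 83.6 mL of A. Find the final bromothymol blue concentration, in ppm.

C_A = 266 ppm / 50 = 5.32 ppm.
C_mix = (C_A·V_A + C_B·V_B)/(V_A + V_B) = (5.32×83.6 + 14.0×609) / 692.6 = 13.0 ppm.

13.0 ppm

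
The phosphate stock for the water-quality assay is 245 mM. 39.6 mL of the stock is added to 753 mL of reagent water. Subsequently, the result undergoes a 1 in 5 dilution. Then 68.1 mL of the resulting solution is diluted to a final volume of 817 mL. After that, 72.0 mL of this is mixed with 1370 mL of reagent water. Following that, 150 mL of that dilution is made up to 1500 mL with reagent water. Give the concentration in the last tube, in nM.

1020 nM

Overall dilution factor = 20.02 × 5 × 12.00 × 20.03 × 10 = 2.40 × 10⁵.
245 mM / 2.40 × 10⁵ = 1.02 × 10⁻³ mM = 1020 nM.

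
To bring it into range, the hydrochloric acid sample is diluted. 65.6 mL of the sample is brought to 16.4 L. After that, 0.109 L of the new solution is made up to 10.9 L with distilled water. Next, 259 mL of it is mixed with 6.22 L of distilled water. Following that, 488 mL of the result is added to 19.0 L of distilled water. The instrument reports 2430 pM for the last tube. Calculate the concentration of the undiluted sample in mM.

Overall dilution factor = 250 × 100 × 25.02 × 39.93 = 2.50 × 10⁷.
Original = 2430 pM × 2.50 × 10⁷ = 6.07 × 10¹⁰ pM = 60.7 mM.

60.7 mM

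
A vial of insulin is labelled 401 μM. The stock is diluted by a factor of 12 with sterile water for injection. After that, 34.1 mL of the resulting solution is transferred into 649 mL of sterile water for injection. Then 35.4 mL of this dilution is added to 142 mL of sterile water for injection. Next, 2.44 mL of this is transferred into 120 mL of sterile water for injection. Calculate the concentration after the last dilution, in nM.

6.63 nM

Overall dilution factor = 12 × 20.03 × 5.011 × 50.18 = 6.04 × 10⁴.
401 μM / 6.04 × 10⁴ = 6.63 × 10⁻³ μM = 6.63 nM.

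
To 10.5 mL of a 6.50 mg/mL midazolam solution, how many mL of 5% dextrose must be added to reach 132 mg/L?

132 mg/L = 0.132 mg/mL.
V₂ = C₁V₁/C₂ = 6.50 × 10.5 / 0.132 = 517 mL.
Diluent to add = V₂ − V₁ = 517 − 10.5 = 507 mL.

507 mL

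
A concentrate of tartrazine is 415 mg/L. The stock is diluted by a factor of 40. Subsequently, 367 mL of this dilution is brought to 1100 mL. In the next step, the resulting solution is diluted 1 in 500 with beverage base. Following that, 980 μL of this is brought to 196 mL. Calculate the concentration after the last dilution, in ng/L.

Overall dilution factor = 40 × 2.997 × 500 × 200 = 1.20 × 10⁷.
415 mg/L / 1.20 × 10⁷ = 3.46 × 10⁻⁵ mg/L = 34.6 ng/L.

34.6 ng/L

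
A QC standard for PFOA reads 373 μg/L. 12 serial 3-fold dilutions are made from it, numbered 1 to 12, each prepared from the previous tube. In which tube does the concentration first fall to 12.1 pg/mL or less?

Tube n has concentration 373 μg/L / 3ⁿ.
Need 3ⁿ ≥ 373 μg/L / 12.1 pg/mL = 3.08 × 10⁴, so n ≥ 9.41.
First such tube: n = 10.

tube 10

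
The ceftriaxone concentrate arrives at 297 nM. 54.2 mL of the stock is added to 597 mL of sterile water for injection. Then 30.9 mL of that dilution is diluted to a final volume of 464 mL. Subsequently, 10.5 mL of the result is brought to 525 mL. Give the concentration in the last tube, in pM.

Overall dilution factor = 12.01 × 15.02 × 50 = 9021.
297 nM / 9021 = 0.0329 nM = 32.9 pM.

32.9 pM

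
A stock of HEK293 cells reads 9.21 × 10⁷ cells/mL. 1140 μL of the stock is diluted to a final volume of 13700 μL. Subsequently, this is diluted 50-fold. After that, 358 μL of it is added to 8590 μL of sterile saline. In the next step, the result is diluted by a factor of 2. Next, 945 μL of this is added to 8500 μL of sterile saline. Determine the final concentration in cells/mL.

Overall dilution factor = 12.02 × 50 × 24.99 × 2 × 9.995 = 3.00 × 10⁵.
9.21 × 10⁷ cells/mL / 3.00 × 10⁵ = 307 cells/mL.

307 cells/mL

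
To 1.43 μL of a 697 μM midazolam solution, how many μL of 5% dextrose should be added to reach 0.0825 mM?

10.7 μL

0.0825 mM = 82.5 μM.
V₂ = C₁V₁/C₂ = 697 × 1.43 / 82.5 = 12.1 μL.
Diluent to add = V₂ − V₁ = 12.1 − 1.43 = 10.7 μL.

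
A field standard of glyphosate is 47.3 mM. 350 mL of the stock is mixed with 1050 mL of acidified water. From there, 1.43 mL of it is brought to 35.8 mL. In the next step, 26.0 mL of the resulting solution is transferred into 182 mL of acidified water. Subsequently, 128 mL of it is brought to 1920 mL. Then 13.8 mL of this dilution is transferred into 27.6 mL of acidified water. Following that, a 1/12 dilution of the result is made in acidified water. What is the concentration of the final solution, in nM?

109 nM

Overall dilution factor = 4 × 25.03 × 8 × 15 × 3 × 12 = 4.33 × 10⁵.
47.3 mM / 4.33 × 10⁵ = 1.09 × 10⁻⁴ mM = 109 nM.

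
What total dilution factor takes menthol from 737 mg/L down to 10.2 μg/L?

7.23 × 10⁴

Factor = C₀/C_target = 737 mg/L / 10.2 μg/L = 7.23 × 10⁴.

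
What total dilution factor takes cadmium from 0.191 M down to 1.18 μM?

Factor = C₀/C_target = 0.191 M / 1.18 μM = 1.62 × 10⁵.

1.62 × 10⁵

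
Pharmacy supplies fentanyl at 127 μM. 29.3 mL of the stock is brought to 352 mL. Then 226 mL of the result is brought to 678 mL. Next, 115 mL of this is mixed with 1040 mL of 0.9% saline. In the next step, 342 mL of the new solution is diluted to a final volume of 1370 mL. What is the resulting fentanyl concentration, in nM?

87.6 nM

Overall dilution factor = 12.01 × 3 × 10.04 × 4.006 = 1450.
127 μM / 1450 = 0.0876 μM = 87.6 nM.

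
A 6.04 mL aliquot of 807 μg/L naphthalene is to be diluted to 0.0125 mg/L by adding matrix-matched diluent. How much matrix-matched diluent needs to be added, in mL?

384 mL

0.0125 mg/L = 12.5 μg/L.
V₂ = C₁V₁/C₂ = 807 × 6.04 / 12.5 = 390 mL.
Diluent to add = V₂ − V₁ = 390 − 6.04 = 384 mL.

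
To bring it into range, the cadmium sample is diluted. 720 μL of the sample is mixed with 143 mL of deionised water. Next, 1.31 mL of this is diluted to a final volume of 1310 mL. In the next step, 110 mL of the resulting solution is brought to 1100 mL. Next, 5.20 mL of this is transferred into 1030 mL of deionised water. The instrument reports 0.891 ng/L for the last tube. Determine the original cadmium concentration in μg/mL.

354 μg/mL

Overall dilution factor = 199.6 × 1000 × 10 × 199.1 = 3.97 × 10⁸.
Original = 0.891 ng/L × 3.97 × 10⁸ = 3.54 × 10⁸ ng/L = 354 μg/mL.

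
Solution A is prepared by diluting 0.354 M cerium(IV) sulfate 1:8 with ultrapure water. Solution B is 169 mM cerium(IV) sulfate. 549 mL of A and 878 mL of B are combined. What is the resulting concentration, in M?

C_A = 0.354 M / 8 = 0.0442 M.
C_B = 169 mM = 0.169 M.
C_mix = (C_A·V_A + C_B·V_B)/(V_A + V_B) = (0.0442×549 + 0.169×878) / 1427 = 0.121 M.

0.121 M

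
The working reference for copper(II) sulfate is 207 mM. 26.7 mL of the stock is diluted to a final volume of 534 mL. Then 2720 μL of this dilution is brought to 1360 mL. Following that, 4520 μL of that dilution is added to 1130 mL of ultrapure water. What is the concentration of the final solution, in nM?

Overall dilution factor = 20 × 500 × 251 = 2.51 × 10⁶.
207 mM / 2.51 × 10⁶ = 8.25 × 10⁻⁵ mM = 82.5 nM.

82.5 nM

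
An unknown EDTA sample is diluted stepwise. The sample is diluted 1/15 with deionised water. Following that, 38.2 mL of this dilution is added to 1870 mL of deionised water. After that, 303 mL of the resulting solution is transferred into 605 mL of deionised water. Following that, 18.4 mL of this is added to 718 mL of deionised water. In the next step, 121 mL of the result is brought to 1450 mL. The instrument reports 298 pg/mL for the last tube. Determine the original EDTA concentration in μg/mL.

Overall dilution factor = 15 × 49.95 × 2.997 × 40.02 × 11.98 = 1.08 × 10⁶.
Original = 298 pg/mL × 1.08 × 10⁶ = 3.21 × 10⁸ pg/mL = 321 μg/mL.

321 μg/mL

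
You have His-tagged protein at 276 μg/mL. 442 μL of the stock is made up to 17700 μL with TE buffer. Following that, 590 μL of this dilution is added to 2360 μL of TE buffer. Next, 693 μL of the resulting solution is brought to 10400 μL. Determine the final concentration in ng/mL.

Overall dilution factor = 40.05 × 5 × 15.01 = 3005.
276 μg/mL / 3005 = 0.0919 μg/mL = 91.9 ng/mL.

91.9 ng/mL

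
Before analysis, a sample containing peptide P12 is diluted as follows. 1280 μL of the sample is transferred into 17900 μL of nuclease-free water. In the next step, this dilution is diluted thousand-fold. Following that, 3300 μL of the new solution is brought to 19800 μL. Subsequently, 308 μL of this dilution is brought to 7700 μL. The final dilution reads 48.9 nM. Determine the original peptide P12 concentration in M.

Overall dilution factor = 14.98 × 1000 × 6 × 25 = 2.25 × 10⁶.
Original = 48.9 nM × 2.25 × 10⁶ = 1.10 × 10⁸ nM = 0.110 M.

0.110 M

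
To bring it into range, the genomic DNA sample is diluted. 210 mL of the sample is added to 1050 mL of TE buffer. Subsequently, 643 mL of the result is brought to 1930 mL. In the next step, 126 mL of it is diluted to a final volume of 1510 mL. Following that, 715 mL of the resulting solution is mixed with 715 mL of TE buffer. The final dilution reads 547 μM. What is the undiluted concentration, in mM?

Overall dilution factor = 6 × 3.002 × 11.98 × 2 = 432.
Original = 547 μM × 432 = 2.36 × 10⁵ μM = 236 mM.

236 mM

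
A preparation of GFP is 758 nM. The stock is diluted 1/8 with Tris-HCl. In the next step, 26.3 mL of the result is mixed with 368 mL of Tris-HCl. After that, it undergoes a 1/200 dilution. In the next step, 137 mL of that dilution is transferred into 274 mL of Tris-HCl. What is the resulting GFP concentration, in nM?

0.0105 nM

Overall dilution factor = 8 × 14.99 × 200 × 3 = 7.20 × 10⁴.
758 nM / 7.20 × 10⁴ = 0.0105 nM.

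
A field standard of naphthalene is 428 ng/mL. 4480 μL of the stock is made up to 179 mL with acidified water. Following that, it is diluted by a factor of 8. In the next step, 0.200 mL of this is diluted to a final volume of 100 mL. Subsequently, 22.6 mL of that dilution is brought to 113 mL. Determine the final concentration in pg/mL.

Overall dilution factor = 39.96 × 8 × 500 × 5 = 7.99 × 10⁵.
428 ng/mL / 7.99 × 10⁵ = 5.36 × 10⁻⁴ ng/mL = 0.536 pg/mL.

0.536 pg/mL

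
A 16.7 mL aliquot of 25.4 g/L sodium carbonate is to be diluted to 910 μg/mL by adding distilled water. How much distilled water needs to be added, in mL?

910 μg/mL = 0.910 g/L.
V₂ = C₁V₁/C₂ = 25.4 × 16.7 / 0.910 = 466 mL.
Diluent to add = V₂ − V₁ = 466 − 16.7 = 449 mL.

449 mL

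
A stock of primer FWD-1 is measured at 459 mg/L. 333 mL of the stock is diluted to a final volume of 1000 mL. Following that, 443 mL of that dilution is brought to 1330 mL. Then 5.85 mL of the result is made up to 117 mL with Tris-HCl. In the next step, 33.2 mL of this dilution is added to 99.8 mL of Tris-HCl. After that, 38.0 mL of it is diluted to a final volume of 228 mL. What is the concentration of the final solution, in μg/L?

106 μg/L

Overall dilution factor = 3.003 × 3.002 × 20 × 4.006 × 6 = 4334.
459 mg/L / 4334 = 0.106 mg/L = 106 μg/L.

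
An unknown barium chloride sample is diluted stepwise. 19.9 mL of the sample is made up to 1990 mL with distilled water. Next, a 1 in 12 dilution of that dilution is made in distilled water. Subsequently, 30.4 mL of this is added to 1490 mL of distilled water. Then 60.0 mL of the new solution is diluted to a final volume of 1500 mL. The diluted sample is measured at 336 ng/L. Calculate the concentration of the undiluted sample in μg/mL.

504 μg/mL

Overall dilution factor = 100 × 12 × 50.01 × 25 = 1.50 × 10⁶.
Original = 336 ng/L × 1.50 × 10⁶ = 5.04 × 10⁸ ng/L = 504 μg/mL.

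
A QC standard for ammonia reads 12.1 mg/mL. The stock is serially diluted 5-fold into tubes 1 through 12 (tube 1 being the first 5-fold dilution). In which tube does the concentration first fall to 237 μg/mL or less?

Tube n has concentration 12.1 mg/mL / 5ⁿ.
Need 5ⁿ ≥ 12.1 mg/mL / 237 μg/mL = 51.1, so n ≥ 2.44.
First such tube: n = 3.

tube 3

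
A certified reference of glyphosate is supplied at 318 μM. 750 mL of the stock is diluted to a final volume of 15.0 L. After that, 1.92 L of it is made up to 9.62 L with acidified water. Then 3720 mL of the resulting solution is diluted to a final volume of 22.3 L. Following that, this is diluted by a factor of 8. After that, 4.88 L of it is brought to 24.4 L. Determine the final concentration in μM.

0.0132 μM

Overall dilution factor = 20 × 5.010 × 5.995 × 8 × 5 = 2.40 × 10⁴.
318 μM / 2.40 × 10⁴ = 0.0132 μM.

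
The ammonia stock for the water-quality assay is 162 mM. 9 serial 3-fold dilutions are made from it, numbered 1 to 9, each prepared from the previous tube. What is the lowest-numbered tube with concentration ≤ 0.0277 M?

tube 2

Tube n has concentration 162 mM / 3ⁿ.
Need 3ⁿ ≥ 162 mM / 0.0277 M = 5.85, so n ≥ 1.61.
First such tube: n = 2.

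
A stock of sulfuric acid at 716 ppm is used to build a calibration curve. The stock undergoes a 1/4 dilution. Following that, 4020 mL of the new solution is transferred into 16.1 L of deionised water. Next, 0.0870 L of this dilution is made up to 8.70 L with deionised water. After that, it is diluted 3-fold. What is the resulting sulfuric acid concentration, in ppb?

119 ppb

Overall dilution factor = 4 × 5.005 × 100 × 3 = 6006.
716 ppm / 6006 = 0.119 ppm = 119 ppb.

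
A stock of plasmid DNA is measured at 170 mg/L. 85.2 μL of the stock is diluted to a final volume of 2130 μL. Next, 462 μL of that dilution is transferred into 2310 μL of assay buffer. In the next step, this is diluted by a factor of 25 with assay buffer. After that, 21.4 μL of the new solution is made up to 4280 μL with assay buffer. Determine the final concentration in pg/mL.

227 pg/mL

Overall dilution factor = 25 × 6 × 25 × 200 = 7.50 × 10⁵.
170 mg/L / 7.50 × 10⁵ = 2.27 × 10⁻⁴ mg/L = 227 pg/mL.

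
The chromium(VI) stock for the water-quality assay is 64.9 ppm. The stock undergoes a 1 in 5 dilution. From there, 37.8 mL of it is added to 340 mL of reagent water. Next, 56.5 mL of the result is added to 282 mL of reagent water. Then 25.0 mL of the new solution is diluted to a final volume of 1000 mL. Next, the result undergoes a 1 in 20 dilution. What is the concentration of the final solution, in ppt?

271 ppt

Overall dilution factor = 5 × 9.995 × 5.991 × 40 × 20 = 2.40 × 10⁵.
64.9 ppm / 2.40 × 10⁵ = 2.71 × 10⁻⁴ ppm = 271 ppt.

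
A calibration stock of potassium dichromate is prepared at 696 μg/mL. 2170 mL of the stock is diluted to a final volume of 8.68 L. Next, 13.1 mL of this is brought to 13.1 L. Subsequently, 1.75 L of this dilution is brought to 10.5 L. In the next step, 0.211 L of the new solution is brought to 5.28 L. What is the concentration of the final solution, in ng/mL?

Overall dilution factor = 4 × 1000 × 6 × 25.02 = 6.01 × 10⁵.
696 μg/mL / 6.01 × 10⁵ = 1.16 × 10⁻³ μg/mL = 1.16 ng/mL.

1.16 ng/mL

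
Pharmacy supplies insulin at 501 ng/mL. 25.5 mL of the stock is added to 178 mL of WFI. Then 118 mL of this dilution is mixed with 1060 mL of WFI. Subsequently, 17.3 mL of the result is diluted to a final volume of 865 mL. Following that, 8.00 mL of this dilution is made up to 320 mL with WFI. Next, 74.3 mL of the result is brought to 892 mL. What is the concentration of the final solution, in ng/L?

0.262 ng/L

Overall dilution factor = 7.980 × 9.983 × 50 × 40 × 12.01 = 1.91 × 10⁶.
501 ng/mL / 1.91 × 10⁶ = 2.62 × 10⁻⁴ ng/mL = 0.262 ng/L.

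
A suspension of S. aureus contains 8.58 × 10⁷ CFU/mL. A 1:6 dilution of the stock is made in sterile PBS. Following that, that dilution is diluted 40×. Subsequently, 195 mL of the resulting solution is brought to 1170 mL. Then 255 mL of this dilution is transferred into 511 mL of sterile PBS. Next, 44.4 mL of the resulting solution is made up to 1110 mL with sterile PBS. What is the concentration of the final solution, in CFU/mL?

793 CFU/mL

Overall dilution factor = 6 × 40 × 6 × 3.004 × 25 = 1.08 × 10⁵.
8.58 × 10⁷ CFU/mL / 1.08 × 10⁵ = 793 CFU/mL.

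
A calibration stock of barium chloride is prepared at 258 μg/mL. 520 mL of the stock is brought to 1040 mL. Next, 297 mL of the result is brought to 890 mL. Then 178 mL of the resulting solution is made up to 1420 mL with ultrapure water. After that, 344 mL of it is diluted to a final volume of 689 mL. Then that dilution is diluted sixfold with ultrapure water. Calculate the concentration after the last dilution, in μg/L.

449 μg/L

Overall dilution factor = 2 × 2.997 × 7.978 × 2.003 × 6 = 575.
258 μg/mL / 575 = 0.449 μg/mL = 449 μg/L.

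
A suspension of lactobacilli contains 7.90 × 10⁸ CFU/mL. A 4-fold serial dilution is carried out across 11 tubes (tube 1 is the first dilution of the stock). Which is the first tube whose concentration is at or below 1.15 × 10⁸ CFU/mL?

tube 2

Tube n has concentration 7.90 × 10⁸ CFU/mL / 4ⁿ.
Need 4ⁿ ≥ 7.90 × 10⁸ CFU/mL / 1.15 × 10⁸ CFU/mL = 6.87, so n ≥ 1.39.
First such tube: n = 2.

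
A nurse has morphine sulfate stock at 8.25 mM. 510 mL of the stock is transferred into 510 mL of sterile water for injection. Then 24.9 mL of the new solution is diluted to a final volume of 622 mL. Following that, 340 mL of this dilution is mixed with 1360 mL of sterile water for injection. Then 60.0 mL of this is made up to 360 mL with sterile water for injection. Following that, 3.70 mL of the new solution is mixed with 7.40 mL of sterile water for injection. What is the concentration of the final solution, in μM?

1.83 μM

Overall dilution factor = 2 × 24.98 × 5 × 6 × 3 = 4496.
8.25 mM / 4496 = 1.83 × 10⁻³ mM = 1.83 μM.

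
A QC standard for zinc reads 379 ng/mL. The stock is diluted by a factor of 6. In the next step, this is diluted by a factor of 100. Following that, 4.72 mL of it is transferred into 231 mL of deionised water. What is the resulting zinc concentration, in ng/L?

12.6 ng/L

Overall dilution factor = 6 × 100 × 49.94 = 3.00 × 10⁴.
379 ng/mL / 3.00 × 10⁴ = 0.0126 ng/mL = 12.6 ng/L.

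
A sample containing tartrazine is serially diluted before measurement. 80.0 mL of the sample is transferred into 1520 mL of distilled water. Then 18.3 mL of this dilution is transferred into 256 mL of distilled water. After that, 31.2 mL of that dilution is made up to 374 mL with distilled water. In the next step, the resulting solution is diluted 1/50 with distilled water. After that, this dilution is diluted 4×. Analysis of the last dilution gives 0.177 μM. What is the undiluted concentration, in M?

0.127 M

Overall dilution factor = 20 × 14.99 × 11.99 × 50 × 4 = 7.19 × 10⁵.
Original = 0.177 μM × 7.19 × 10⁵ = 1.27 × 10⁵ μM = 0.127 M.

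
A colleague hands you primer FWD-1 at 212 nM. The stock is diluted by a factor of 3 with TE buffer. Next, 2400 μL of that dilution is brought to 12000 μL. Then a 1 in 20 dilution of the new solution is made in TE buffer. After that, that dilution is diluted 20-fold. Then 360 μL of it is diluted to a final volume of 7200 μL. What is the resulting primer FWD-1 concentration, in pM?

Overall dilution factor = 3 × 5 × 20 × 20 × 20 = 1.20 × 10⁵.
212 nM / 1.20 × 10⁵ = 1.77 × 10⁻³ nM = 1.77 pM.

1.77 pM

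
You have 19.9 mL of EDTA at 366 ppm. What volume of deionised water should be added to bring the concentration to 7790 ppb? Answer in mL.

915 mL

7790 ppb = 7.79 ppm.
V₂ = C₁V₁/C₂ = 366 × 19.9 / 7.79 = 935 mL.
Diluent to add = V₂ − V₁ = 935 − 19.9 = 915 mL.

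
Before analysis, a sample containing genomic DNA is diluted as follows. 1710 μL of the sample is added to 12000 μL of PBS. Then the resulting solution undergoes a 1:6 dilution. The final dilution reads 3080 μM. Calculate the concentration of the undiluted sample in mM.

148 mM

Overall dilution factor = 8.018 × 6 = 48.1.
Original = 3080 μM × 48.1 = 1.48 × 10⁵ μM = 148 mM.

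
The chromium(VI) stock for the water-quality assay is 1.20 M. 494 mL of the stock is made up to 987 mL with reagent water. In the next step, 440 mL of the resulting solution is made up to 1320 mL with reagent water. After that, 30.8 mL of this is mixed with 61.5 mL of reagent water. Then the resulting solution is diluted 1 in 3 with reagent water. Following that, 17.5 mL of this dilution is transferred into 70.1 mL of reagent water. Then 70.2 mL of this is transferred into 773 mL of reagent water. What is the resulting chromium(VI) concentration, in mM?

0.370 mM

Overall dilution factor = 1.998 × 3 × 2.997 × 3 × 5.006 × 12.01 = 3240.
1.20 M / 3240 = 3.70 × 10⁻⁴ M = 0.370 mM.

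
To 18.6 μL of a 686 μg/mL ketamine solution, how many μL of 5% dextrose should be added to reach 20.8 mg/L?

20.8 mg/L = 20.8 μg/mL.
V₂ = C₁V₁/C₂ = 686 × 18.6 / 20.8 = 613 μL.
Diluent to add = V₂ − V₁ = 613 − 18.6 = 595 μL.

595 μL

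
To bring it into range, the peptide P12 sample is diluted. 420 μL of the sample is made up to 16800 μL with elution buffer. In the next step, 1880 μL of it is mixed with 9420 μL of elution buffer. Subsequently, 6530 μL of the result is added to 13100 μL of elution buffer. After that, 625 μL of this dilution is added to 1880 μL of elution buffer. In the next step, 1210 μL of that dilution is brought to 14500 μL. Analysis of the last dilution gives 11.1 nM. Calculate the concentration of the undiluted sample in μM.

Overall dilution factor = 40 × 6.011 × 3.006 × 4.008 × 11.98 = 3.47 × 10⁴.
Original = 11.1 nM × 3.47 × 10⁴ = 3.85 × 10⁵ nM = 385 μM.

385 μM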